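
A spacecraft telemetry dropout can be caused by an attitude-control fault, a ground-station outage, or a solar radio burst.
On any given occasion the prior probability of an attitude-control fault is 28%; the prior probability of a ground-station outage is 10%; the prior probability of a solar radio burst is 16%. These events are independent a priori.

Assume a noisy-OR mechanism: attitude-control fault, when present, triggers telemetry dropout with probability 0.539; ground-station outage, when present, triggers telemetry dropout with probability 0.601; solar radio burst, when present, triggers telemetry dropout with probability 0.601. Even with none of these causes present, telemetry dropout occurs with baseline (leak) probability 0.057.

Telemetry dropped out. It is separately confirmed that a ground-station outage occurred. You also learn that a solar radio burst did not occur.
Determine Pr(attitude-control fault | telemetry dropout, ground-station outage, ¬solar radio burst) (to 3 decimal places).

Under noisy-OR, P(telemetry dropout | causes) = 1 − (1−0.057)·∏(1−qᵢ) over the active causes.
Numerator (weight on configurations with attitude-control fault): 0.826546*0.28 = 0.231433
Normalizer over all consistent configurations: 0.623743*0.72 + 0.826546*0.28 = 0.680528
P(attitude-control fault | telemetry dropout, ground-station outage, ¬solar radio burst) = 0.231433/0.680528 ≈ 0.340

Pr(attitude-control fault | telemetry dropout, ground-station outage, ¬solar radio burst) ≈ 0.340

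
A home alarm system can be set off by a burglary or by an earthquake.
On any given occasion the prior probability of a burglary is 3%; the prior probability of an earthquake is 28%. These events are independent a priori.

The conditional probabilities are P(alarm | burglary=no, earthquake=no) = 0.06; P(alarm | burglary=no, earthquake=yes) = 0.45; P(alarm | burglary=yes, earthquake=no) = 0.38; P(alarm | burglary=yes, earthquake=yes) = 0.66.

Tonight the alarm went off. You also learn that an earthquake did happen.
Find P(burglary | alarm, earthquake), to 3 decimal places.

P(burglary | alarm, earthquake) ≈ 0.043

Enumerate both values of burglary and weight by the priors:
  P(alarm | earthquake) = 0.45*0.97 + 0.66*0.03
        = 0.436500 + 0.019800 = 0.456300
Keeping only the burglary-present terms gives 0.019800, so
  P(burglary | alarm, earthquake) = 0.019800 / 0.456300 ≈ 0.043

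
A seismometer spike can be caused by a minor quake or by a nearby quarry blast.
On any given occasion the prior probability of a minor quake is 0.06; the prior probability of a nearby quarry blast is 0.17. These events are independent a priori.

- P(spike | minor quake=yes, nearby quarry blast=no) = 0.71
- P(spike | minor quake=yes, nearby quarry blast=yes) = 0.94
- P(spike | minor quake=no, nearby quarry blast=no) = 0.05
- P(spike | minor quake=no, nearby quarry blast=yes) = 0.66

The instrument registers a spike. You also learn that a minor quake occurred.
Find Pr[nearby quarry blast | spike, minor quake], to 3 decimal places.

Weight on nearby quarry blast=true, given the evidence: 0.94*0.17 = 0.159800
Denominator P(spike | minor quake): 0.71*0.83 + 0.94*0.17 = 0.749100
P(nearby quarry blast | spike, minor quake) = 0.159800/0.749100 ≈ 0.213

Pr[nearby quarry blast | spike, minor quake] ≈ 0.213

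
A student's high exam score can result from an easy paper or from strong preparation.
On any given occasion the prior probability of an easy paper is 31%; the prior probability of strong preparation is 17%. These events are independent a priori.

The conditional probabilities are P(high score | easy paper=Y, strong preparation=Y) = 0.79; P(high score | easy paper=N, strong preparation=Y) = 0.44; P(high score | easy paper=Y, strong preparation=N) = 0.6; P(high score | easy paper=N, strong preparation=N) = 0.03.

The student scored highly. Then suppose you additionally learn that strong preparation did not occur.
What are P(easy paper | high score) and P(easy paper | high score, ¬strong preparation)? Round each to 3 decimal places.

P(easy paper | high score) ≈ 0.740; P(easy paper | high score, ¬strong preparation) ≈ 0.900

Weight on easy paper=true, given the evidence: 0.154380 + 0.041633 = 0.196013
The normalizing constant is 0.03*0.69*0.83 + 0.44*0.69*0.17 + 0.6*0.31*0.83 + 0.79*0.31*0.17 = 0.264806
Posterior = 0.196013 / 0.264806 ≈ 0.740

Now also conditioning on strong preparation≠true:
P(high score | ¬strong preparation) = 0.03*0.69 + 0.6*0.31 = 0.020700 + 0.186000 = 0.206700
The easy paper-present share is 0.6*0.31 = 0.186000.
P(easy paper | high score, ¬strong preparation) = 0.186000 / 0.206700 ≈ 0.900
With strong preparation excluded, easy paper must carry more of the explanatory weight for the high score.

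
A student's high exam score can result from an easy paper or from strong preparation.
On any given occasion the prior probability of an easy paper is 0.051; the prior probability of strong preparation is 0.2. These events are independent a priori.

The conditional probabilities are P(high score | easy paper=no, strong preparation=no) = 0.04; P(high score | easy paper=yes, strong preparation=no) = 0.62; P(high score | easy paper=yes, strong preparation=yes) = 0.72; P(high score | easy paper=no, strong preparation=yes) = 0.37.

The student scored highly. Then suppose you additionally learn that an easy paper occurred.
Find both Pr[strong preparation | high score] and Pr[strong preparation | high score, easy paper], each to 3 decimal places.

Pr[strong preparation | high score] ≈ 0.582; Pr[strong preparation | high score, easy paper] ≈ 0.225

By total probability over the 4 (easy paper, strong preparation) configurations:
  P(high score) = 0.04·0.949·0.8 + 0.37·0.949·0.2 + 0.62·0.051·0.8 + 0.72·0.051·0.2
        = 0.030368 + 0.070226 + 0.025296 + 0.007344 = 0.133234
Configurations with strong preparation contribute 0.077570, so
  P(strong preparation | high score) = 0.077570 / 0.133234 ≈ 0.582

Now also conditioning on easy paper=true:
Numerator (weight on configurations with strong preparation): 0.72·0.2 = 0.144000
Denominator P(high score | easy paper): 0.62·0.8 + 0.72·0.2 = 0.640000
P(strong preparation | high score, easy paper) = 0.144000/0.640000 ≈ 0.225
Conditioning on easy paper lowers the posterior on strong preparation: the classic explaining-away effect in a common-effect structure.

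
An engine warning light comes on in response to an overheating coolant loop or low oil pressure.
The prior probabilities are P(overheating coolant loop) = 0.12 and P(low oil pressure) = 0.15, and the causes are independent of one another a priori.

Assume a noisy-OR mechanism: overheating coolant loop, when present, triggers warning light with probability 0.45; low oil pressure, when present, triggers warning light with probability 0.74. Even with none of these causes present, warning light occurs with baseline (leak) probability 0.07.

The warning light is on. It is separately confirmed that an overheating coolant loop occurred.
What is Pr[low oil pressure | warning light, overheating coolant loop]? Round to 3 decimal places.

Pr[low oil pressure | warning light, overheating coolant loop] ≈ 0.239

Under noisy-OR, P(warning light | causes) = 1 − (1−0.07)·∏(1−qᵢ) over the active causes.
Weight on low oil pressure=true, given the evidence: 0.86701×0.15 = 0.130051
The normalizing constant is 0.4885×0.85 + 0.86701×0.15 = 0.545276
P(low oil pressure | warning light, overheating coolant loop) = 0.130051/0.545276 ≈ 0.239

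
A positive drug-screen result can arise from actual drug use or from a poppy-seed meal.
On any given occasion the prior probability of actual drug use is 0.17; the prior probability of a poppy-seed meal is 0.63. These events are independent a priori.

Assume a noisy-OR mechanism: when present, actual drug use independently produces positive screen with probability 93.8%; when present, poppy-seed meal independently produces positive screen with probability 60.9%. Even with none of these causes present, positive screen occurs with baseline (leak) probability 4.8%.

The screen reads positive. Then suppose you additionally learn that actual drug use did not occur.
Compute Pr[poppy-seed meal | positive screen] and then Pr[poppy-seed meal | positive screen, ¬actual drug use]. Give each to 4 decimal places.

Pr[poppy-seed meal | positive screen] ≈ 0.8541; Pr[poppy-seed meal | positive screen, ¬actual drug use] ≈ 0.9570

Under noisy-OR, P(positive screen | causes) = 1 − (1−0.048)·∏(1−qᵢ) over the active causes.
Enumerate the 4 (actual drug use, poppy-seed meal) configurations and weight by the priors:
  P(positive screen) = 0.048×0.83×0.37 + 0.627768×0.83×0.63 + 0.940976×0.17×0.37 + 0.976922×0.17×0.63
        = 0.014741 + 0.328260 + 0.059187 + 0.104628 = 0.506816
The terms with poppy-seed meal present sum to 0.432888, so
  P(poppy-seed meal | positive screen) = 0.432888 / 0.506816 ≈ 0.8541

Now also conditioning on actual drug use≠true:
Weight on poppy-seed meal=true, given the evidence: 0.627768×0.63 = 0.395494
The normalizing constant is 0.048×0.37 + 0.627768×0.63 = 0.413254
Posterior = 0.395494 / 0.413254 ≈ 0.9570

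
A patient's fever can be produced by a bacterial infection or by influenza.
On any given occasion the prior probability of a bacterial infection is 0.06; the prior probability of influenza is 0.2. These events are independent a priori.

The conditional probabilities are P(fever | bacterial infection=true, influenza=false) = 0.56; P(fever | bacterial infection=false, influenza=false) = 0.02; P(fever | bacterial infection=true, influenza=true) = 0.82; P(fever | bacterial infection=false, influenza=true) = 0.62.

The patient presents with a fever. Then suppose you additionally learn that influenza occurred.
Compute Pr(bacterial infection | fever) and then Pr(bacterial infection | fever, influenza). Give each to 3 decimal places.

Weight on bacterial infection=true, given the evidence: 0.026880 + 0.009840 = 0.036720
The normalizing constant is 0.02*0.94*0.8 + 0.62*0.94*0.2 + 0.56*0.06*0.8 + 0.82*0.06*0.2 = 0.168320
P(bacterial infection | fever) = 0.036720/0.168320 ≈ 0.218

Now also conditioning on influenza=true:
For the numerator, keep only bacterial infection=true terms: 0.82*0.06 = 0.049200
Normalizer over all consistent configurations: 0.62*0.94 + 0.82*0.06 = 0.632000
Posterior = 0.049200 / 0.632000 ≈ 0.078

Pr(bacterial infection | fever) ≈ 0.218; Pr(bacterial infection | fever, influenza) ≈ 0.078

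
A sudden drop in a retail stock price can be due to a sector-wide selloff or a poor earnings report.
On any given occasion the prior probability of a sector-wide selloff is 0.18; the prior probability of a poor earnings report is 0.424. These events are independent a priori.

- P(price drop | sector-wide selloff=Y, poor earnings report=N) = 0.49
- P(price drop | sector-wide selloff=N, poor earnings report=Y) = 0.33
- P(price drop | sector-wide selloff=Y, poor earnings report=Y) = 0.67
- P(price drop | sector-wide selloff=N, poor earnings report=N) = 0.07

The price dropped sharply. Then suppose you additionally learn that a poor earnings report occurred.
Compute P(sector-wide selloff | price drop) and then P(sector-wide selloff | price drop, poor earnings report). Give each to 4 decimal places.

P(price drop) = 0.07*0.82*0.576 + 0.33*0.82*0.424 + 0.49*0.18*0.576 + 0.67*0.18*0.424 = 0.033062 + 0.114734 + 0.050803 + 0.051134 = 0.249733
The sector-wide selloff-present share is 0.050803 + 0.051134 = 0.101937.
Hence the posterior is 0.101937/0.249733 ≈ 0.4082.

Now condition on the additional information:
P(price drop | poor earnings report) = 0.33·0.82 + 0.67·0.18 = 0.270600 + 0.120600 = 0.391200
Restricting to configurations with sector-wide selloff present: 0.67·0.18 = 0.120600.
So P(sector-wide selloff | price drop, poor earnings report) = 0.120600/0.391200 ≈ 0.3083.
This is intercausal reasoning (explaining away): once poor earnings report accounts for the price drop, sector-wide selloff becomes less likely.

P(sector-wide selloff | price drop) ≈ 0.4082; P(sector-wide selloff | price drop, poor earnings report) ≈ 0.3083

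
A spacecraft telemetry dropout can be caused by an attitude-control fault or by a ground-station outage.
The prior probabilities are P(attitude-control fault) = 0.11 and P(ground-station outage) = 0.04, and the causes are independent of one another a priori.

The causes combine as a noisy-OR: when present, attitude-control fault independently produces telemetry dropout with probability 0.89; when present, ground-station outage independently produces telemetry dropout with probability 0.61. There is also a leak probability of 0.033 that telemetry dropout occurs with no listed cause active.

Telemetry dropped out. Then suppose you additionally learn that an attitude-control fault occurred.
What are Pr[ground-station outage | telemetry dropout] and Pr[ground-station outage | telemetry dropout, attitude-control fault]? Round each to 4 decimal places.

Under noisy-OR, P(telemetry dropout | causes) = 1 − (1−0.033)·∏(1−qᵢ) over the active causes.
Enumerate the 4 (attitude-control fault, ground-station outage) configurations and weight by the priors:
  P(telemetry dropout) = 0.033×0.89×0.96 + 0.62287×0.89×0.04 + 0.89363×0.11×0.96 + 0.958516×0.11×0.04
        = 0.028195 + 0.022174 + 0.094367 + 0.004217 = 0.148953
Configurations with ground-station outage contribute 0.026391, so
  P(ground-station outage | telemetry dropout) = 0.026391 / 0.148953 ≈ 0.1772

Now condition on the additional information:
P(telemetry dropout | attitude-control fault) = 0.89363×0.96 + 0.958516×0.04 = 0.857885 + 0.038341 = 0.896226
Restricting to configurations with ground-station outage present: 0.958516×0.04 = 0.038341.
So P(ground-station outage | telemetry dropout, attitude-control fault) = 0.038341/0.896226 ≈ 0.0428.

Pr[ground-station outage | telemetry dropout] ≈ 0.1772; Pr[ground-station outage | telemetry dropout, attitude-control fault] ≈ 0.0428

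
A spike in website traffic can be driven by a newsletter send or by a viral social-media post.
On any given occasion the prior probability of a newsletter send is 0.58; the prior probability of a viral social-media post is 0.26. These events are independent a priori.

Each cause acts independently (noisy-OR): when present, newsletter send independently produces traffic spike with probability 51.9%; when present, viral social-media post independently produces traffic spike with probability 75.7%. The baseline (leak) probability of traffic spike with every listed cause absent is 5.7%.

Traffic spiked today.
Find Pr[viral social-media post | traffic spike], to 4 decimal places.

Under noisy-OR, P(traffic spike | causes) = 1 − (1−0.057)·∏(1−qᵢ) over the active causes.
Sum P(traffic spike|·) weighted by the priors over the 4 (newsletter send, viral social-media post) configurations:
  P(traffic spike) = 0.057×0.42×0.74 + 0.770851×0.42×0.26 + 0.546417×0.58×0.74 + 0.889779×0.58×0.26
        = 0.017716 + 0.084177 + 0.234522 + 0.134179 = 0.470594
Keeping only the viral social-media post-present terms gives 0.218356, so
  P(viral social-media post | traffic spike) = 0.218356 / 0.470594 ≈ 0.4640

Pr[viral social-media post | traffic spike] ≈ 0.4640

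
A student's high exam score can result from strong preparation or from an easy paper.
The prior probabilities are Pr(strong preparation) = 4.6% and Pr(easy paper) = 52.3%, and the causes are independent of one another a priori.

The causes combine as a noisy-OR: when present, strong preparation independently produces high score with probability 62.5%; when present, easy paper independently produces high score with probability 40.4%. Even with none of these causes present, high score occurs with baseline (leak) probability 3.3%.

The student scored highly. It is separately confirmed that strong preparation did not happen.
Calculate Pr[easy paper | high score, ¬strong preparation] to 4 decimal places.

Under noisy-OR, P(high score | causes) = 1 − (1−0.033)·∏(1−qᵢ) over the active causes.
Weight on easy paper=true, given the evidence: 0.423668×0.523 = 0.221578
Denominator P(high score | ¬strong preparation): 0.033×0.477 + 0.423668×0.523 = 0.237319
P(easy paper | high score, ¬strong preparation) = 0.221578/0.237319 ≈ 0.9337

Pr[easy paper | high score, ¬strong preparation] ≈ 0.9337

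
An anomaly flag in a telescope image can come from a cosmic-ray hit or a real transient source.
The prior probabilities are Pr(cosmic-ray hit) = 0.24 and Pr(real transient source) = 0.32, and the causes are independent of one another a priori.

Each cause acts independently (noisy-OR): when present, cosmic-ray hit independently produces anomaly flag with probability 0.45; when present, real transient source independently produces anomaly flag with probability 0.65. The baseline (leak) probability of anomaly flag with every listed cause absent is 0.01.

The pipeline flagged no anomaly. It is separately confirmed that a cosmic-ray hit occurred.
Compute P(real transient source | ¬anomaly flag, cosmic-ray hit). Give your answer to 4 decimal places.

P(real transient source | ¬anomaly flag, cosmic-ray hit) ≈ 0.1414

Under noisy-OR, P(anomaly flag | causes) = 1 − (1−0.01)·∏(1−qᵢ) over the active causes.
By total probability over both values of real transient source:
  P(¬anomaly flag | cosmic-ray hit) = 0.5445*0.68 + 0.190575*0.32
        = 0.370260 + 0.060984 = 0.431244
Configurations with real transient source contribute 0.060984, so
  P(real transient source | ¬anomaly flag, cosmic-ray hit) = 0.060984 / 0.431244 ≈ 0.1414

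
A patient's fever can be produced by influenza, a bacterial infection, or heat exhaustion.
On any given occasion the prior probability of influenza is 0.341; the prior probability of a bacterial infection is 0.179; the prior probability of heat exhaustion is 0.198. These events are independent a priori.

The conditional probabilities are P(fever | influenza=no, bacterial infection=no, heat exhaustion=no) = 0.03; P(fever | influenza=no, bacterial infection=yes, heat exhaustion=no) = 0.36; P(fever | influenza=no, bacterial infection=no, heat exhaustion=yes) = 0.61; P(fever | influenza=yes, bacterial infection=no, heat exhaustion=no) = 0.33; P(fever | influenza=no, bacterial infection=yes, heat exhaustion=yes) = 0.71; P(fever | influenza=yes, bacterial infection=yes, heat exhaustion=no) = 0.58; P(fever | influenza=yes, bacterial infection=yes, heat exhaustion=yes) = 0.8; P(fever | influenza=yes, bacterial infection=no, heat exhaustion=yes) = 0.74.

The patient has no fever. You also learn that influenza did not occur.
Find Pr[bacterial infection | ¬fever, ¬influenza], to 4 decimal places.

Pr[bacterial infection | ¬fever, ¬influenza] ≈ 0.1270

P(¬fever | ¬influenza) = 0.97*0.821*0.802 + 0.39*0.821*0.198 + 0.64*0.179*0.802 + 0.29*0.179*0.198 = 0.638689 + 0.063398 + 0.091877 + 0.010278 = 0.804242
Restricting to configurations with bacterial infection present: 0.091877 + 0.010278 = 0.102155.
P(bacterial infection | ¬fever, ¬influenza) = 0.102155 / 0.804242 ≈ 0.1270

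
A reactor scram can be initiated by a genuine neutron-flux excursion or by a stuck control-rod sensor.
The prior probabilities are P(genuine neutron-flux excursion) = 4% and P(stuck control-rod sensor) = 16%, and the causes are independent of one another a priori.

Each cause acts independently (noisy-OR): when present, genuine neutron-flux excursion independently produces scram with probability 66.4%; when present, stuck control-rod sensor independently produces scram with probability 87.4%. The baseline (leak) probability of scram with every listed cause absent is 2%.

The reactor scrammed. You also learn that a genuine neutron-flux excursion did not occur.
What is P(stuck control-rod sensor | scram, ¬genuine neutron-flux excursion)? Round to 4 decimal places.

P(stuck control-rod sensor | scram, ¬genuine neutron-flux excursion) ≈ 0.8930

Under noisy-OR, P(scram | causes) = 1 − (1−0.02)·∏(1−qᵢ) over the active causes.
P(scram | ¬genuine neutron-flux excursion) = 0.02·0.84 + 0.87652·0.16 = 0.016800 + 0.140243 = 0.157043
Of this, 0.140243 comes from 0.87652·0.16 (the stuck control-rod sensor=true cases).
So P(stuck control-rod sensor | scram, ¬genuine neutron-flux excursion) = 0.140243/0.157043 ≈ 0.8930.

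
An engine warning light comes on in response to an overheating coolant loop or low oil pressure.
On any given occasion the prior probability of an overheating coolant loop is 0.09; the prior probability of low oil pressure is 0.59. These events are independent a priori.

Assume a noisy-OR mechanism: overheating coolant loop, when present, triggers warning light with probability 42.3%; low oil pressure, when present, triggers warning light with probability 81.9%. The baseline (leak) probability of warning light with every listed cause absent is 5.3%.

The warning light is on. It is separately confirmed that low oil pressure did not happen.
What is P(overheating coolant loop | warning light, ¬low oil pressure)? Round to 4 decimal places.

Under noisy-OR, P(warning light | causes) = 1 − (1−0.053)·∏(1−qᵢ) over the active causes.
P(warning light | ¬low oil pressure) = 0.053*0.91 + 0.453581*0.09 = 0.048230 + 0.040822 = 0.089052
The overheating coolant loop-present share is 0.453581*0.09 = 0.040822.
P(overheating coolant loop | warning light, ¬low oil pressure) = 0.040822 / 0.089052 ≈ 0.4584

P(overheating coolant loop | warning light, ¬low oil pressure) ≈ 0.4584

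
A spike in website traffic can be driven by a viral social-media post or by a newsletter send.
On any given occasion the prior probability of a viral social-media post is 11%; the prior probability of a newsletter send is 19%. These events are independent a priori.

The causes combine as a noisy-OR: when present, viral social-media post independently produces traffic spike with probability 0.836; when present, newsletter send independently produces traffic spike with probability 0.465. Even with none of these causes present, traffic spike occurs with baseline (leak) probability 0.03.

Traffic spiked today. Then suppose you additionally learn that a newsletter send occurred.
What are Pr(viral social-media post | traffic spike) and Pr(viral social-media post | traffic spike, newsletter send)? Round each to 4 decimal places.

Pr(viral social-media post | traffic spike) ≈ 0.4773; Pr(viral social-media post | traffic spike, newsletter send) ≈ 0.1903

Under noisy-OR, P(traffic spike | causes) = 1 − (1−0.03)·∏(1−qᵢ) over the active causes.
By total probability over the 4 (viral social-media post, newsletter send) configurations:
  P(traffic spike) = 0.03×0.89×0.81 + 0.48105×0.89×0.19 + 0.84092×0.11×0.81 + 0.914892×0.11×0.19
        = 0.021627 + 0.081346 + 0.074926 + 0.019121 = 0.197020
The terms with viral social-media post present sum to 0.094047, so
  P(viral social-media post | traffic spike) = 0.094047 / 0.197020 ≈ 0.4773

Now condition on the additional information:
Enumerate both values of viral social-media post and weight by the priors:
  P(traffic spike | newsletter send) = 0.48105·0.89 + 0.914892·0.11
        = 0.428134 + 0.100638 = 0.528772
Keeping only the viral social-media post-present terms gives 0.100638, so
  P(viral social-media post | traffic spike, newsletter send) = 0.100638 / 0.528772 ≈ 0.1903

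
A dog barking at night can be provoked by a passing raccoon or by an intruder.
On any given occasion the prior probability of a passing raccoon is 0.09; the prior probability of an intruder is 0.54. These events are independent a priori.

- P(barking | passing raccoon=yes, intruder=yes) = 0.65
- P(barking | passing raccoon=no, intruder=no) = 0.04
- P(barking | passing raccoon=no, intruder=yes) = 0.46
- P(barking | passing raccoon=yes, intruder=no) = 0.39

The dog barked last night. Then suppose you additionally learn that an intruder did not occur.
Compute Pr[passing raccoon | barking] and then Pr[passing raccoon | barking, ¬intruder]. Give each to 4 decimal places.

Numerator (weight on configurations with passing raccoon): 0.016146 + 0.031590 = 0.047736
Denominator P(barking): 0.04*0.91*0.46 + 0.46*0.91*0.54 + 0.39*0.09*0.46 + 0.65*0.09*0.54 = 0.290524
P(passing raccoon | barking) = 0.047736/0.290524 ≈ 0.1643

With the extra evidence:
Sum P(barking|·) weighted by the priors over both values of passing raccoon:
  P(barking | ¬intruder) = 0.04*0.91 + 0.39*0.09
        = 0.036400 + 0.035100 = 0.071500
The terms with passing raccoon present sum to 0.035100, so
  P(passing raccoon | barking, ¬intruder) = 0.035100 / 0.071500 ≈ 0.4909

Pr[passing raccoon | barking] ≈ 0.1643; Pr[passing raccoon | barking, ¬intruder] ≈ 0.4909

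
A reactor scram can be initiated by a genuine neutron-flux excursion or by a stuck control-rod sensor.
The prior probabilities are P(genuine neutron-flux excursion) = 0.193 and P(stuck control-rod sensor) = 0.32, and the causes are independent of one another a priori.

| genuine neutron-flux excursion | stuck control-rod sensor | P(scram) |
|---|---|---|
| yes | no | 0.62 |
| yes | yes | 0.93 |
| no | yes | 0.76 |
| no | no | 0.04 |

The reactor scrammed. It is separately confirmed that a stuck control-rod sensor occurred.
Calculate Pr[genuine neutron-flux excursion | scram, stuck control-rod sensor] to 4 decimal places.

By total probability over both values of genuine neutron-flux excursion:
  P(scram | stuck control-rod sensor) = 0.76×0.807 + 0.93×0.193
        = 0.613320 + 0.179490 = 0.792810
Configurations with genuine neutron-flux excursion contribute 0.179490, so
  P(genuine neutron-flux excursion | scram, stuck control-rod sensor) = 0.179490 / 0.792810 ≈ 0.2264

Pr[genuine neutron-flux excursion | scram, stuck control-rod sensor] ≈ 0.2264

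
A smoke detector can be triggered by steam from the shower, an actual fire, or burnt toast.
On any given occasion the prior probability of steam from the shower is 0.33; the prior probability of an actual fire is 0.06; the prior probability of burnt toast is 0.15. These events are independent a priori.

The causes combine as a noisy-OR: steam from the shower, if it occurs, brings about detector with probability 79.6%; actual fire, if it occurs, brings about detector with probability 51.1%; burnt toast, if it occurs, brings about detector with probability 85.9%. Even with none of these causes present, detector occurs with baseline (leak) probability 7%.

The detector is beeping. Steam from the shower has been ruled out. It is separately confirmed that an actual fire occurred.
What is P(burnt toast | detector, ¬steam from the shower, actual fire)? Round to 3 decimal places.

Under noisy-OR, P(detector | causes) = 1 − (1−0.07)·∏(1−qᵢ) over the active causes.
P(detector | ¬steam from the shower, actual fire) = 0.54523*0.85 + 0.935877*0.15 = 0.463445 + 0.140382 = 0.603827
Of this, 0.140382 comes from 0.935877*0.15 (the burnt toast=true cases).
So P(burnt toast | detector, ¬steam from the shower, actual fire) = 0.140382/0.603827 ≈ 0.232.

P(burnt toast | detector, ¬steam from the shower, actual fire) ≈ 0.232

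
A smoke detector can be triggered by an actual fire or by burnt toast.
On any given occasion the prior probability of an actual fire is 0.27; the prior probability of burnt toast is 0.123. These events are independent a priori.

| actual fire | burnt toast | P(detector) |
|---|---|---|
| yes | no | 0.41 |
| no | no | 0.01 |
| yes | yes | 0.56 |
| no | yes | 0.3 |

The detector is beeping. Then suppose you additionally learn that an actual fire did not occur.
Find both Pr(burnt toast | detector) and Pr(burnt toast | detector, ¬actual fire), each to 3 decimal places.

Pr(burnt toast | detector) ≈ 0.306; Pr(burnt toast | detector, ¬actual fire) ≈ 0.808

Enumerate the 4 (actual fire, burnt toast) configurations and weight by the priors:
  P(detector) = 0.01*0.73*0.877 + 0.3*0.73*0.123 + 0.41*0.27*0.877 + 0.56*0.27*0.123
        = 0.006402 + 0.026937 + 0.097084 + 0.018598 = 0.149021
The terms with burnt toast present sum to 0.045535, so
  P(burnt toast | detector) = 0.045535 / 0.149021 ≈ 0.306

Now condition on the additional information:
P(detector | ¬actual fire) = 0.01×0.877 + 0.3×0.123 = 0.008770 + 0.036900 = 0.045670
Of this, 0.036900 comes from 0.3×0.123 (the burnt toast=true cases).
So P(burnt toast | detector, ¬actual fire) = 0.036900/0.045670 ≈ 0.808.
Ruling out actual fire raises the posterior on burnt toast — the flip side of explaining away.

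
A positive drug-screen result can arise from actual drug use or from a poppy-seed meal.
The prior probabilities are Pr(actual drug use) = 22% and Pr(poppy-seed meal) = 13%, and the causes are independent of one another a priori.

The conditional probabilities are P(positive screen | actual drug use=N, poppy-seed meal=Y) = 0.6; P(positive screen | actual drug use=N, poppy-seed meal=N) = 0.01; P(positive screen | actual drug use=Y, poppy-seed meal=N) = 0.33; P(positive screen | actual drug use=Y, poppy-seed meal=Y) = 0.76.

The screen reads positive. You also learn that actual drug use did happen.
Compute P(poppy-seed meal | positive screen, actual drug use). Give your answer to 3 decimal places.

P(poppy-seed meal | positive screen, actual drug use) ≈ 0.256

P(positive screen | actual drug use) = 0.33·0.87 + 0.76·0.13 = 0.287100 + 0.098800 = 0.385900
The poppy-seed meal-present share is 0.76·0.13 = 0.098800.
So P(poppy-seed meal | positive screen, actual drug use) = 0.098800/0.385900 ≈ 0.256.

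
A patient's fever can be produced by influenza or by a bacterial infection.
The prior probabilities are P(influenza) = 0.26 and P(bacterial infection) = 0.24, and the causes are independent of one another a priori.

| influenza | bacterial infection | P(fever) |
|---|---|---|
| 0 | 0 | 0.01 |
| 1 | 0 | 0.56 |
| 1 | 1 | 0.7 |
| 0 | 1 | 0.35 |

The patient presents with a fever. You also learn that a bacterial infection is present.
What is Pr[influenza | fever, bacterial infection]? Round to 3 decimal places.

Weight on influenza=true, given the evidence: 0.7×0.26 = 0.182000
Denominator P(fever | bacterial infection): 0.35×0.74 + 0.7×0.26 = 0.441000
P(influenza | fever, bacterial infection) = 0.182000/0.441000 ≈ 0.413

Pr[influenza | fever, bacterial infection] ≈ 0.413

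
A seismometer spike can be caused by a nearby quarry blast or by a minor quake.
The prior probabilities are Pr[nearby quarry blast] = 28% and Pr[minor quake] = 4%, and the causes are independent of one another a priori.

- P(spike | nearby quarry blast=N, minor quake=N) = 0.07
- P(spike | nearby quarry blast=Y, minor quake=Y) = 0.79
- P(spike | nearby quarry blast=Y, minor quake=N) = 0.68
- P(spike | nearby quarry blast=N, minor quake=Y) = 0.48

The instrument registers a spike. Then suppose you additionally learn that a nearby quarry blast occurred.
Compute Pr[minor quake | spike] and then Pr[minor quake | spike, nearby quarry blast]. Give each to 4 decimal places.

P(spike) = 0.07·0.72·0.96 + 0.48·0.72·0.04 + 0.68·0.28·0.96 + 0.79·0.28·0.04 = 0.048384 + 0.013824 + 0.182784 + 0.008848 = 0.253840
The minor quake-present share is 0.013824 + 0.008848 = 0.022672.
P(minor quake | spike) = 0.022672 / 0.253840 ≈ 0.0893

Now condition on the additional information:
By total probability over both values of minor quake:
  P(spike | nearby quarry blast) = 0.68*0.96 + 0.79*0.04
        = 0.652800 + 0.031600 = 0.684400
Configurations with minor quake contribute 0.031600, so
  P(minor quake | spike, nearby quarry blast) = 0.031600 / 0.684400 ≈ 0.0462

Pr[minor quake | spike] ≈ 0.0893; Pr[minor quake | spike, nearby quarry blast] ≈ 0.0462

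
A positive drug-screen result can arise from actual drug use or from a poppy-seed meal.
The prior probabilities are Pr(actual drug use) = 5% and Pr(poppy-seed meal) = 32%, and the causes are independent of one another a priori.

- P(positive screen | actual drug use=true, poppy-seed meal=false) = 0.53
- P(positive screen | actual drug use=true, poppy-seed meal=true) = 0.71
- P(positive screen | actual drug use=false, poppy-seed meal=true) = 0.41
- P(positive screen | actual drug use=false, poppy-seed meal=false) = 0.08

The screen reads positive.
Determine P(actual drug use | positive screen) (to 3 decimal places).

Weight on actual drug use=true, given the evidence: 0.018020 + 0.011360 = 0.029380
Denominator P(positive screen): 0.08·0.95·0.68 + 0.41·0.95·0.32 + 0.53·0.05·0.68 + 0.71·0.05·0.32 = 0.205700
Posterior = 0.029380 / 0.205700 ≈ 0.143

P(actual drug use | positive screen) ≈ 0.143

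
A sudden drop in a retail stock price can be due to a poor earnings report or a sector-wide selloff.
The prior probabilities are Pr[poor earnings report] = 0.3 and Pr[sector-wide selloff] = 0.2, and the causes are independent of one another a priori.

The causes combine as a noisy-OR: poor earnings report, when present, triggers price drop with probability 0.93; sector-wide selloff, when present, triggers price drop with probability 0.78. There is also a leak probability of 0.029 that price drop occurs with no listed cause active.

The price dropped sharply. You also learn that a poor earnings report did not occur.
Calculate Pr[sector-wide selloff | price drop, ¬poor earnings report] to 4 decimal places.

Under noisy-OR, P(price drop | causes) = 1 − (1−0.029)·∏(1−qᵢ) over the active causes.
Weight on sector-wide selloff=true, given the evidence: 0.78638×0.2 = 0.157276
The normalizing constant is 0.029×0.8 + 0.78638×0.2 = 0.180476
P(sector-wide selloff | price drop, ¬poor earnings report) = 0.157276/0.180476 ≈ 0.8715

Pr[sector-wide selloff | price drop, ¬poor earnings report] ≈ 0.8715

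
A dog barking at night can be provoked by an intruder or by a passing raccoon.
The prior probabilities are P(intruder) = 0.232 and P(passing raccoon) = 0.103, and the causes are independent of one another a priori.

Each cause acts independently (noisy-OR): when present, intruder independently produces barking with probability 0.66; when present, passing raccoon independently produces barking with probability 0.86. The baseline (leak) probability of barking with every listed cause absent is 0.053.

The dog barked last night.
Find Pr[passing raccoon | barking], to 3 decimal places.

Pr[passing raccoon | barking] ≈ 0.340

Under noisy-OR, P(barking | causes) = 1 − (1−0.053)·∏(1−qᵢ) over the active causes.
By total probability over the 4 (intruder, passing raccoon) configurations:
  P(barking) = 0.053*0.768*0.897 + 0.86742*0.768*0.103 + 0.67802*0.232*0.897 + 0.954923*0.232*0.103
        = 0.036511 + 0.068616 + 0.141099 + 0.022819 = 0.269045
Keeping only the passing raccoon-present terms gives 0.091435, so
  P(passing raccoon | barking) = 0.091435 / 0.269045 ≈ 0.340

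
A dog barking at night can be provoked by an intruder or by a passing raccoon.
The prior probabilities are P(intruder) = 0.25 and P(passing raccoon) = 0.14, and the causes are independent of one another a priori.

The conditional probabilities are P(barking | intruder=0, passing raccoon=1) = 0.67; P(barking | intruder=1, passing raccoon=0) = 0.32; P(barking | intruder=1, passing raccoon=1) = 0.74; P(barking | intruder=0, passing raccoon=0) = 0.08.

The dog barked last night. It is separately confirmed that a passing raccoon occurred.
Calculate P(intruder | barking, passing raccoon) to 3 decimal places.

By total probability over both values of intruder:
  P(barking | passing raccoon) = 0.67×0.75 + 0.74×0.25
        = 0.502500 + 0.185000 = 0.687500
Keeping only the intruder-present terms gives 0.185000, so
  P(intruder | barking, passing raccoon) = 0.185000 / 0.687500 ≈ 0.269

P(intruder | barking, passing raccoon) ≈ 0.269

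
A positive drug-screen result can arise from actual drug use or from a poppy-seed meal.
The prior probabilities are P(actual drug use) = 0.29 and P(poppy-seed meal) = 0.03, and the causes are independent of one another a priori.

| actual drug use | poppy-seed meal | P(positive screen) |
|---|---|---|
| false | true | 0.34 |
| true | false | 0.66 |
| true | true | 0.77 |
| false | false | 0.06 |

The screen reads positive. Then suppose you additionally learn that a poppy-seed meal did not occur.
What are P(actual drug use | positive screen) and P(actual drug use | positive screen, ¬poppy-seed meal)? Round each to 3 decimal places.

P(actual drug use | positive screen) ≈ 0.798; P(actual drug use | positive screen, ¬poppy-seed meal) ≈ 0.818

P(positive screen) = 0.06×0.71×0.97 + 0.34×0.71×0.03 + 0.66×0.29×0.97 + 0.77×0.29×0.03 = 0.041322 + 0.007242 + 0.185658 + 0.006699 = 0.240921
Of this, 0.192357 comes from 0.185658 + 0.006699 (the actual drug use=true cases).
Hence the posterior is 0.192357/0.240921 ≈ 0.798.

With the extra evidence:
P(positive screen | ¬poppy-seed meal) = 0.06×0.71 + 0.66×0.29 = 0.042600 + 0.191400 = 0.234000
The actual drug use-present share is 0.66×0.29 = 0.191400.
Hence the posterior is 0.191400/0.234000 ≈ 0.818.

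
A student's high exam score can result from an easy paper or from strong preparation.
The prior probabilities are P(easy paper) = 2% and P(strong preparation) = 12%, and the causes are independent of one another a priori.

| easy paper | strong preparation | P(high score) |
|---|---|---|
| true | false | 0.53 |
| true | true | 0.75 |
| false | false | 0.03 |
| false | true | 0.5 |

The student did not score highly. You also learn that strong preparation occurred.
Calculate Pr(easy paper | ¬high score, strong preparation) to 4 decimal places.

Pr(easy paper | ¬high score, strong preparation) ≈ 0.0101

By total probability over both values of easy paper:
  P(¬high score | strong preparation) = 0.5×0.98 + 0.25×0.02
        = 0.490000 + 0.005000 = 0.495000
Keeping only the easy paper-present terms gives 0.005000, so
  P(easy paper | ¬high score, strong preparation) = 0.005000 / 0.495000 ≈ 0.0101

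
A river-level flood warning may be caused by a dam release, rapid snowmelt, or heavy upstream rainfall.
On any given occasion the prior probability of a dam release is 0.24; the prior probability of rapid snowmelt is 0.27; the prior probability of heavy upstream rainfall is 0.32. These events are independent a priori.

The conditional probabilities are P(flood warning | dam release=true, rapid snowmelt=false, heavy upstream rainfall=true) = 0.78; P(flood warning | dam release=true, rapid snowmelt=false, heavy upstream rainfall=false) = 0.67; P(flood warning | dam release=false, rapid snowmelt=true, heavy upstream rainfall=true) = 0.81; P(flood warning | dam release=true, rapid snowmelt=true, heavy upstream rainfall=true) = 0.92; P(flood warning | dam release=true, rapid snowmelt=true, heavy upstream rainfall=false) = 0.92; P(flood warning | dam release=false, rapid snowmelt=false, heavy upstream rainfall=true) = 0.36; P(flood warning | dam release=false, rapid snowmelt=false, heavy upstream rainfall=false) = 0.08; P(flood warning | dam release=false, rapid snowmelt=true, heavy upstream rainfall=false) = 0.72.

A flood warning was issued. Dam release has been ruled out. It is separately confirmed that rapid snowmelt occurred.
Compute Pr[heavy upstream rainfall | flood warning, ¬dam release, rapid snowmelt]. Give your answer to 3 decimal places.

P(flood warning | ¬dam release, rapid snowmelt) = 0.72×0.68 + 0.81×0.32 = 0.489600 + 0.259200 = 0.748800
The heavy upstream rainfall-present share is 0.81×0.32 = 0.259200.
Hence the posterior is 0.259200/0.748800 ≈ 0.346.

Pr[heavy upstream rainfall | flood warning, ¬dam release, rapid snowmelt] ≈ 0.346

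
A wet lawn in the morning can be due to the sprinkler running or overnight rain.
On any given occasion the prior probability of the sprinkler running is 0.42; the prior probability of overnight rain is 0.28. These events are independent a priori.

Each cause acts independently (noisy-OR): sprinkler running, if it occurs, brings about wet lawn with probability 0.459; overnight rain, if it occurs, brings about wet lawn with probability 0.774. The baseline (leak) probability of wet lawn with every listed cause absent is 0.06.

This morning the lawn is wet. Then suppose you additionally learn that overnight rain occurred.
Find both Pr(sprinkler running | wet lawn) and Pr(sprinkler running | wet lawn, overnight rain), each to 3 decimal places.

Under noisy-OR, P(wet lawn | causes) = 1 − (1−0.06)·∏(1−qᵢ) over the active causes.
Numerator (weight on configurations with sprinkler running): 0.148618 + 0.104084 = 0.252702
The normalizing constant is 0.06·0.58·0.72 + 0.78756·0.58·0.28 + 0.49146·0.42·0.72 + 0.88507·0.42·0.28 = 0.405658
P(sprinkler running | wet lawn) = 0.252702/0.405658 ≈ 0.623

With the extra evidence:
P(wet lawn | overnight rain) = 0.78756×0.58 + 0.88507×0.42 = 0.456785 + 0.371729 = 0.828514
Restricting to configurations with sprinkler running present: 0.88507×0.42 = 0.371729.
P(sprinkler running | wet lawn, overnight rain) = 0.371729 / 0.828514 ≈ 0.449

Pr(sprinkler running | wet lawn) ≈ 0.623; Pr(sprinkler running | wet lawn, overnight rain) ≈ 0.449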